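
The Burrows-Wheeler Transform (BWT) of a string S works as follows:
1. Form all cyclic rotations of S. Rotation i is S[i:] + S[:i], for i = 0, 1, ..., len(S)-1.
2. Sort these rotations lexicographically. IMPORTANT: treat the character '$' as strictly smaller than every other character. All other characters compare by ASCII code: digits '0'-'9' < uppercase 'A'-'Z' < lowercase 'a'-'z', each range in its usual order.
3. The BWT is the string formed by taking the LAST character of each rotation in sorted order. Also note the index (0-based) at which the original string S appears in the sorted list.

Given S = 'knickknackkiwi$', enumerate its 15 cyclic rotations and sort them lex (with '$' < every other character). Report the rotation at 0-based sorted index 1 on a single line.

Answer: ackkiwi$knickkn

Derivation:
All 15 rotations (rotation i = S[i:]+S[:i]):
  rot[0] = knickknackkiwi$
  rot[1] = nickknackkiwi$k
  rot[2] = ickknackkiwi$kn
  rot[3] = ckknackkiwi$kni
  rot[4] = kknackkiwi$knic
  rot[5] = knackkiwi$knick
  rot[6] = nackkiwi$knickk
  rot[7] = ackkiwi$knickkn
  rot[8] = ckkiwi$knickkna
  rot[9] = kkiwi$knickknac
  rot[10] = kiwi$knickknack
  rot[11] = iwi$knickknackk
  rot[12] = wi$knickknackki
  rot[13] = i$knickknackkiw
  rot[14] = $knickknackkiwi
Sorted (with $ < everything):
  sorted[0] = $knickknackkiwi
  sorted[1] = ackkiwi$knickkn
  sorted[2] = ckkiwi$knickkna
  sorted[3] = ckknackkiwi$kni
  sorted[4] = i$knickknackkiw
  sorted[5] = ickknackkiwi$kn
  sorted[6] = iwi$knickknackk
  sorted[7] = kiwi$knickknack
  sorted[8] = kkiwi$knickknac
  sorted[9] = kknackkiwi$knic
  sorted[10] = knackkiwi$knick
  sorted[11] = knickknackkiwi$
  sorted[12] = nackkiwi$knickk
  sorted[13] = nickknackkiwi$k
  sorted[14] = wi$knickknackki
sorted[1] = ackkiwi$knickkn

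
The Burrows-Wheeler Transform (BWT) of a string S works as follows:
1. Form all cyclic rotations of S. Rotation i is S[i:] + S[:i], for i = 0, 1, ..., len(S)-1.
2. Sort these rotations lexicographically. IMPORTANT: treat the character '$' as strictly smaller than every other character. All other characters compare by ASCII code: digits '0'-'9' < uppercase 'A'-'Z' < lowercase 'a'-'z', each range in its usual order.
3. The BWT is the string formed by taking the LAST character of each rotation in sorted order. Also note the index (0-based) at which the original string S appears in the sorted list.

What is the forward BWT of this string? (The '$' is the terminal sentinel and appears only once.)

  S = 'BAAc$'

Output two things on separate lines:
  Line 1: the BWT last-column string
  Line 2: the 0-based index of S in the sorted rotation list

Answer: cBA$A
3

Derivation:
All 5 rotations (rotation i = S[i:]+S[:i]):
  rot[0] = BAAc$
  rot[1] = AAc$B
  rot[2] = Ac$BA
  rot[3] = c$BAA
  rot[4] = $BAAc
Sorted (with $ < everything):
  sorted[0] = $BAAc  (last char: 'c')
  sorted[1] = AAc$B  (last char: 'B')
  sorted[2] = Ac$BA  (last char: 'A')
  sorted[3] = BAAc$  (last char: '$')
  sorted[4] = c$BAA  (last char: 'A')
Last column: cBA$A
Original string S is at sorted index 3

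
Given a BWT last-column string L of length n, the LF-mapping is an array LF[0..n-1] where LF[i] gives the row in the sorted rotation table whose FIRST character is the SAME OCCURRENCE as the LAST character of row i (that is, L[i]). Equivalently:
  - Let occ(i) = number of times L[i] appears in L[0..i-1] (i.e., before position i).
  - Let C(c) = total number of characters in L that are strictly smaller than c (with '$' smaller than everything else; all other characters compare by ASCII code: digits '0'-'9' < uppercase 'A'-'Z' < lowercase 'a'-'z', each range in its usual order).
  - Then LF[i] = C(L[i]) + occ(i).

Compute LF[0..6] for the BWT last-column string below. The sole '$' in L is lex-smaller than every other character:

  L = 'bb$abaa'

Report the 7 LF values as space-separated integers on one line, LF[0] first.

Char counts: '$':1, 'a':3, 'b':3
C (first-col start): C('$')=0, C('a')=1, C('b')=4
L[0]='b': occ=0, LF[0]=C('b')+0=4+0=4
L[1]='b': occ=1, LF[1]=C('b')+1=4+1=5
L[2]='$': occ=0, LF[2]=C('$')+0=0+0=0
L[3]='a': occ=0, LF[3]=C('a')+0=1+0=1
L[4]='b': occ=2, LF[4]=C('b')+2=4+2=6
L[5]='a': occ=1, LF[5]=C('a')+1=1+1=2
L[6]='a': occ=2, LF[6]=C('a')+2=1+2=3

Answer: 4 5 0 1 6 2 3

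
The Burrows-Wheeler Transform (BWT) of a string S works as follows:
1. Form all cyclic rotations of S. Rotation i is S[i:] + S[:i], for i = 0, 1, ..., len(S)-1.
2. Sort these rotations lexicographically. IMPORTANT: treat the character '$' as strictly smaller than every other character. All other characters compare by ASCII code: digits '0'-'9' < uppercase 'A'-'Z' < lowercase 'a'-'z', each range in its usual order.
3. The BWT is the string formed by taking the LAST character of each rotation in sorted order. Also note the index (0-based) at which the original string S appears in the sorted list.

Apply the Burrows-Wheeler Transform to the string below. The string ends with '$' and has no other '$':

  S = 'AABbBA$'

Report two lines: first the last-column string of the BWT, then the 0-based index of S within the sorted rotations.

Answer: AB$AbAB
2

Derivation:
All 7 rotations (rotation i = S[i:]+S[:i]):
  rot[0] = AABbBA$
  rot[1] = ABbBA$A
  rot[2] = BbBA$AA
  rot[3] = bBA$AAB
  rot[4] = BA$AABb
  rot[5] = A$AABbB
  rot[6] = $AABbBA
Sorted (with $ < everything):
  sorted[0] = $AABbBA  (last char: 'A')
  sorted[1] = A$AABbB  (last char: 'B')
  sorted[2] = AABbBA$  (last char: '$')
  sorted[3] = ABbBA$A  (last char: 'A')
  sorted[4] = BA$AABb  (last char: 'b')
  sorted[5] = BbBA$AA  (last char: 'A')
  sorted[6] = bBA$AAB  (last char: 'B')
Last column: AB$AbAB
Original string S is at sorted index 2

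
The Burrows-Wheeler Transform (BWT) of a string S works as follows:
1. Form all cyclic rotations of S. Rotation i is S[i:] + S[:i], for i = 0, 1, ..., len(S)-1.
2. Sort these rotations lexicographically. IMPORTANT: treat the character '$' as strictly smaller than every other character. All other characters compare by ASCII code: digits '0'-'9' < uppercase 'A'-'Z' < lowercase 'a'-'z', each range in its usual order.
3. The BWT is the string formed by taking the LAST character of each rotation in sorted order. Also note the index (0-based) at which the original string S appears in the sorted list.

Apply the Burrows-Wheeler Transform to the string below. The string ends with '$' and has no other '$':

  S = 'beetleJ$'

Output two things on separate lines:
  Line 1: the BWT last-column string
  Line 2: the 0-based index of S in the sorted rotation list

Answer: Je$lbete
2

Derivation:
All 8 rotations (rotation i = S[i:]+S[:i]):
  rot[0] = beetleJ$
  rot[1] = eetleJ$b
  rot[2] = etleJ$be
  rot[3] = tleJ$bee
  rot[4] = leJ$beet
  rot[5] = eJ$beetl
  rot[6] = J$beetle
  rot[7] = $beetleJ
Sorted (with $ < everything):
  sorted[0] = $beetleJ  (last char: 'J')
  sorted[1] = J$beetle  (last char: 'e')
  sorted[2] = beetleJ$  (last char: '$')
  sorted[3] = eJ$beetl  (last char: 'l')
  sorted[4] = eetleJ$b  (last char: 'b')
  sorted[5] = etleJ$be  (last char: 'e')
  sorted[6] = leJ$beet  (last char: 't')
  sorted[7] = tleJ$bee  (last char: 'e')
Last column: Je$lbete
Original string S is at sorted index 2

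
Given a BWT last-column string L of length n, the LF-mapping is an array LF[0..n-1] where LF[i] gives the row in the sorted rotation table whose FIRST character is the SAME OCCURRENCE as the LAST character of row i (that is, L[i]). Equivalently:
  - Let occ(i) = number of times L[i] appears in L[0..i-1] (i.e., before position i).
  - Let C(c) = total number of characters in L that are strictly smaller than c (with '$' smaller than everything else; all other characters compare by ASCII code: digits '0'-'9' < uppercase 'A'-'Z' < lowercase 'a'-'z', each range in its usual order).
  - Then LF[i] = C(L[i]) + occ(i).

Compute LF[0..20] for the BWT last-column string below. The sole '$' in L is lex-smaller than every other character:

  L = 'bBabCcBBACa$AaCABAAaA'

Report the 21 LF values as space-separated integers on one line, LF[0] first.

Char counts: '$':1, 'A':6, 'B':4, 'C':3, 'a':4, 'b':2, 'c':1
C (first-col start): C('$')=0, C('A')=1, C('B')=7, C('C')=11, C('a')=14, C('b')=18, C('c')=20
L[0]='b': occ=0, LF[0]=C('b')+0=18+0=18
L[1]='B': occ=0, LF[1]=C('B')+0=7+0=7
L[2]='a': occ=0, LF[2]=C('a')+0=14+0=14
L[3]='b': occ=1, LF[3]=C('b')+1=18+1=19
L[4]='C': occ=0, LF[4]=C('C')+0=11+0=11
L[5]='c': occ=0, LF[5]=C('c')+0=20+0=20
L[6]='B': occ=1, LF[6]=C('B')+1=7+1=8
L[7]='B': occ=2, LF[7]=C('B')+2=7+2=9
L[8]='A': occ=0, LF[8]=C('A')+0=1+0=1
L[9]='C': occ=1, LF[9]=C('C')+1=11+1=12
L[10]='a': occ=1, LF[10]=C('a')+1=14+1=15
L[11]='$': occ=0, LF[11]=C('$')+0=0+0=0
L[12]='A': occ=1, LF[12]=C('A')+1=1+1=2
L[13]='a': occ=2, LF[13]=C('a')+2=14+2=16
L[14]='C': occ=2, LF[14]=C('C')+2=11+2=13
L[15]='A': occ=2, LF[15]=C('A')+2=1+2=3
L[16]='B': occ=3, LF[16]=C('B')+3=7+3=10
L[17]='A': occ=3, LF[17]=C('A')+3=1+3=4
L[18]='A': occ=4, LF[18]=C('A')+4=1+4=5
L[19]='a': occ=3, LF[19]=C('a')+3=14+3=17
L[20]='A': occ=5, LF[20]=C('A')+5=1+5=6

Answer: 18 7 14 19 11 20 8 9 1 12 15 0 2 16 13 3 10 4 5 17 6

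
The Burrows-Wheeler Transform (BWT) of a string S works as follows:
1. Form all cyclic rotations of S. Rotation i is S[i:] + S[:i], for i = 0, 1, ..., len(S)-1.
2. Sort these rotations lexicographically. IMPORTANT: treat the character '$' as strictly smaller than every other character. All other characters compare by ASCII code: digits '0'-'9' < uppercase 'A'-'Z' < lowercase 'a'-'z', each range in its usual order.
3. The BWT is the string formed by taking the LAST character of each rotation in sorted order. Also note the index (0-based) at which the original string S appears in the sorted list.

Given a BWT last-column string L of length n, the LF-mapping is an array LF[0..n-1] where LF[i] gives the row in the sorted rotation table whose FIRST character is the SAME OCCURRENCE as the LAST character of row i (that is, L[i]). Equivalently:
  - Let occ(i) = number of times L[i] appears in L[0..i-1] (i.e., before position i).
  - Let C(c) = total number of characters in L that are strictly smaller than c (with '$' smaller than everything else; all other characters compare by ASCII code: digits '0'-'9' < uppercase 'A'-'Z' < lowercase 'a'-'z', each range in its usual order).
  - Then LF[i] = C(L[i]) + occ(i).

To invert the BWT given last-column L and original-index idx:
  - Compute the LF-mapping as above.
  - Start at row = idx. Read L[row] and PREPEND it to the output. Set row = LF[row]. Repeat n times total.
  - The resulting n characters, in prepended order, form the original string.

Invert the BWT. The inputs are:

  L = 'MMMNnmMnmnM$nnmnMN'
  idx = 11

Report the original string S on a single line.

LF mapping: 1 2 3 7 12 9 4 13 10 14 5 0 15 16 11 17 6 8
Walk LF starting at row 11, prepending L[row]:
  step 1: row=11, L[11]='$', prepend. Next row=LF[11]=0
  step 2: row=0, L[0]='M', prepend. Next row=LF[0]=1
  step 3: row=1, L[1]='M', prepend. Next row=LF[1]=2
  step 4: row=2, L[2]='M', prepend. Next row=LF[2]=3
  step 5: row=3, L[3]='N', prepend. Next row=LF[3]=7
  step 6: row=7, L[7]='n', prepend. Next row=LF[7]=13
  step 7: row=13, L[13]='n', prepend. Next row=LF[13]=16
  step 8: row=16, L[16]='M', prepend. Next row=LF[16]=6
  step 9: row=6, L[6]='M', prepend. Next row=LF[6]=4
  step 10: row=4, L[4]='n', prepend. Next row=LF[4]=12
  step 11: row=12, L[12]='n', prepend. Next row=LF[12]=15
  step 12: row=15, L[15]='n', prepend. Next row=LF[15]=17
  step 13: row=17, L[17]='N', prepend. Next row=LF[17]=8
  step 14: row=8, L[8]='m', prepend. Next row=LF[8]=10
  step 15: row=10, L[10]='M', prepend. Next row=LF[10]=5
  step 16: row=5, L[5]='m', prepend. Next row=LF[5]=9
  step 17: row=9, L[9]='n', prepend. Next row=LF[9]=14
  step 18: row=14, L[14]='m', prepend. Next row=LF[14]=11
Reversed output: mnmMmNnnnMMnnNMMM$

Answer: mnmMmNnnnMMnnNMMM$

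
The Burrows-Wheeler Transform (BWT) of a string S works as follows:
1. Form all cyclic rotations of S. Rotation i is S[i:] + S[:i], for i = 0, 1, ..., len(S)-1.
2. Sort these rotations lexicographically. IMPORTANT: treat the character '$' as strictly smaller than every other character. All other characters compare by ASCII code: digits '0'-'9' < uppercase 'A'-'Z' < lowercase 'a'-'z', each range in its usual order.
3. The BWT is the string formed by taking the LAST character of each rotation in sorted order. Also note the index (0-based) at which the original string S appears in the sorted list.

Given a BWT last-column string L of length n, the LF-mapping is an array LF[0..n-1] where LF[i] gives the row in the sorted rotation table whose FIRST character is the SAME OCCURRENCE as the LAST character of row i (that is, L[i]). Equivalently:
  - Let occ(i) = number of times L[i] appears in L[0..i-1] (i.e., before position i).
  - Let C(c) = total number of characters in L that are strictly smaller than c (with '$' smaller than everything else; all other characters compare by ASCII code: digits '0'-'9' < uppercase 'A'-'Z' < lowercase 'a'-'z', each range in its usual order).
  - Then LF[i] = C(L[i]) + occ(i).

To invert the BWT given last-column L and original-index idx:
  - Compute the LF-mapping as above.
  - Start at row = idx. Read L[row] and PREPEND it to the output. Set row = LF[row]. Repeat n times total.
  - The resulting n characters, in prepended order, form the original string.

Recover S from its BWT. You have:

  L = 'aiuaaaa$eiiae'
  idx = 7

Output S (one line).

Answer: eeuaaaaaiiia$

Derivation:
LF mapping: 1 9 12 2 3 4 5 0 7 10 11 6 8
Walk LF starting at row 7, prepending L[row]:
  step 1: row=7, L[7]='$', prepend. Next row=LF[7]=0
  step 2: row=0, L[0]='a', prepend. Next row=LF[0]=1
  step 3: row=1, L[1]='i', prepend. Next row=LF[1]=9
  step 4: row=9, L[9]='i', prepend. Next row=LF[9]=10
  step 5: row=10, L[10]='i', prepend. Next row=LF[10]=11
  step 6: row=11, L[11]='a', prepend. Next row=LF[11]=6
  step 7: row=6, L[6]='a', prepend. Next row=LF[6]=5
  step 8: row=5, L[5]='a', prepend. Next row=LF[5]=4
  step 9: row=4, L[4]='a', prepend. Next row=LF[4]=3
  step 10: row=3, L[3]='a', prepend. Next row=LF[3]=2
  step 11: row=2, L[2]='u', prepend. Next row=LF[2]=12
  step 12: row=12, L[12]='e', prepend. Next row=LF[12]=8
  step 13: row=8, L[8]='e', prepend. Next row=LF[8]=7
Reversed output: eeuaaaaaiiia$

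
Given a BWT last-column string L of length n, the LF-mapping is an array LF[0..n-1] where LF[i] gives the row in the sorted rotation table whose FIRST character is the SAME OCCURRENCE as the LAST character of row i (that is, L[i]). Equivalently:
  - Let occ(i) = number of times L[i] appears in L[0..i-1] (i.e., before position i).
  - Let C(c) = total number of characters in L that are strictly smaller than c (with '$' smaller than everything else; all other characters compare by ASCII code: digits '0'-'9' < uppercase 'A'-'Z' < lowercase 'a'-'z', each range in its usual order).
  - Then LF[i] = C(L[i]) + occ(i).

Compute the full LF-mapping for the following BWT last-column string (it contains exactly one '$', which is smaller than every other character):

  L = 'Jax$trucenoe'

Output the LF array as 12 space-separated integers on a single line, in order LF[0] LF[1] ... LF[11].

Char counts: '$':1, 'J':1, 'a':1, 'c':1, 'e':2, 'n':1, 'o':1, 'r':1, 't':1, 'u':1, 'x':1
C (first-col start): C('$')=0, C('J')=1, C('a')=2, C('c')=3, C('e')=4, C('n')=6, C('o')=7, C('r')=8, C('t')=9, C('u')=10, C('x')=11
L[0]='J': occ=0, LF[0]=C('J')+0=1+0=1
L[1]='a': occ=0, LF[1]=C('a')+0=2+0=2
L[2]='x': occ=0, LF[2]=C('x')+0=11+0=11
L[3]='$': occ=0, LF[3]=C('$')+0=0+0=0
L[4]='t': occ=0, LF[4]=C('t')+0=9+0=9
L[5]='r': occ=0, LF[5]=C('r')+0=8+0=8
L[6]='u': occ=0, LF[6]=C('u')+0=10+0=10
L[7]='c': occ=0, LF[7]=C('c')+0=3+0=3
L[8]='e': occ=0, LF[8]=C('e')+0=4+0=4
L[9]='n': occ=0, LF[9]=C('n')+0=6+0=6
L[10]='o': occ=0, LF[10]=C('o')+0=7+0=7
L[11]='e': occ=1, LF[11]=C('e')+1=4+1=5

Answer: 1 2 11 0 9 8 10 3 4 6 7 5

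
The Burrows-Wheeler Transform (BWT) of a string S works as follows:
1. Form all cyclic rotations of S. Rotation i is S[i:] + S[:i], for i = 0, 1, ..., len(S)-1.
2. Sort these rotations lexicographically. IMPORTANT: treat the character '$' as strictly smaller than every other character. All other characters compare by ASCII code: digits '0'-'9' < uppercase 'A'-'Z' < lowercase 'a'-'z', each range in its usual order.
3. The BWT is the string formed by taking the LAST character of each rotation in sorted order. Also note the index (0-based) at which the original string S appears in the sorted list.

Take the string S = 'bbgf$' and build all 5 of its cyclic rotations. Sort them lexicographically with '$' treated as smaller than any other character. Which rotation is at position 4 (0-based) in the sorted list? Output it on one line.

All 5 rotations (rotation i = S[i:]+S[:i]):
  rot[0] = bbgf$
  rot[1] = bgf$b
  rot[2] = gf$bb
  rot[3] = f$bbg
  rot[4] = $bbgf
Sorted (with $ < everything):
  sorted[0] = $bbgf
  sorted[1] = bbgf$
  sorted[2] = bgf$b
  sorted[3] = f$bbg
  sorted[4] = gf$bb
sorted[4] = gf$bb

Answer: gf$bb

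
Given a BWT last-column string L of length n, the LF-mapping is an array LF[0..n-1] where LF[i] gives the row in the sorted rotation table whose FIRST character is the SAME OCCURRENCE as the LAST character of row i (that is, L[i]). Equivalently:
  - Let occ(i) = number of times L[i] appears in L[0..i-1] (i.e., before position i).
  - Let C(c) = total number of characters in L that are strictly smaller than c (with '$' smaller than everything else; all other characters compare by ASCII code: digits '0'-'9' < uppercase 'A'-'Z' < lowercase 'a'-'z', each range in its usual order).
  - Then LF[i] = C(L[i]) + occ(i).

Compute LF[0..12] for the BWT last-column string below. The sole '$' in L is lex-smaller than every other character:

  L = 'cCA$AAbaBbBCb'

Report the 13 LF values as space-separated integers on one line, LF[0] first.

Answer: 12 6 1 0 2 3 9 8 4 10 5 7 11

Derivation:
Char counts: '$':1, 'A':3, 'B':2, 'C':2, 'a':1, 'b':3, 'c':1
C (first-col start): C('$')=0, C('A')=1, C('B')=4, C('C')=6, C('a')=8, C('b')=9, C('c')=12
L[0]='c': occ=0, LF[0]=C('c')+0=12+0=12
L[1]='C': occ=0, LF[1]=C('C')+0=6+0=6
L[2]='A': occ=0, LF[2]=C('A')+0=1+0=1
L[3]='$': occ=0, LF[3]=C('$')+0=0+0=0
L[4]='A': occ=1, LF[4]=C('A')+1=1+1=2
L[5]='A': occ=2, LF[5]=C('A')+2=1+2=3
L[6]='b': occ=0, LF[6]=C('b')+0=9+0=9
L[7]='a': occ=0, LF[7]=C('a')+0=8+0=8
L[8]='B': occ=0, LF[8]=C('B')+0=4+0=4
L[9]='b': occ=1, LF[9]=C('b')+1=9+1=10
L[10]='B': occ=1, LF[10]=C('B')+1=4+1=5
L[11]='C': occ=1, LF[11]=C('C')+1=6+1=7
L[12]='b': occ=2, LF[12]=C('b')+2=9+2=11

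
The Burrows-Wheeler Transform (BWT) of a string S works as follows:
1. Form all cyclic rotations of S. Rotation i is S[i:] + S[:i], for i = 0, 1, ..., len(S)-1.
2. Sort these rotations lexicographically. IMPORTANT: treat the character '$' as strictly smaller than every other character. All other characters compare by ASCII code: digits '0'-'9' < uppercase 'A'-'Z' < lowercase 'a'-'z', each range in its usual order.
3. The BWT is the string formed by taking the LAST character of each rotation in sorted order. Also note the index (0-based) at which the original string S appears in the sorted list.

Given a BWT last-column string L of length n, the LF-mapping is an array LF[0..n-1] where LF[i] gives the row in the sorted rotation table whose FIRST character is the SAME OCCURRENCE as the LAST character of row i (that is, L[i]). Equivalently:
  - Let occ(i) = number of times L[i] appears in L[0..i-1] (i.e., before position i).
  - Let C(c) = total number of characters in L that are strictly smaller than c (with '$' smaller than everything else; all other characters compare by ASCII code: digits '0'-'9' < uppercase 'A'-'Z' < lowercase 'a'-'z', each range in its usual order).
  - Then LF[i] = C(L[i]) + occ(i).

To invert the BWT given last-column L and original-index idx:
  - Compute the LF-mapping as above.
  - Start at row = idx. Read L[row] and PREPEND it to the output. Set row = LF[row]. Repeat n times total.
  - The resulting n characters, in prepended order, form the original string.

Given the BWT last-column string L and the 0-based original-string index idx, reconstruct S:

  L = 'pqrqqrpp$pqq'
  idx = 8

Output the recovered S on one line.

Answer: qrpqpqpqrqp$

Derivation:
LF mapping: 1 5 10 6 7 11 2 3 0 4 8 9
Walk LF starting at row 8, prepending L[row]:
  step 1: row=8, L[8]='$', prepend. Next row=LF[8]=0
  step 2: row=0, L[0]='p', prepend. Next row=LF[0]=1
  step 3: row=1, L[1]='q', prepend. Next row=LF[1]=5
  step 4: row=5, L[5]='r', prepend. Next row=LF[5]=11
  step 5: row=11, L[11]='q', prepend. Next row=LF[11]=9
  step 6: row=9, L[9]='p', prepend. Next row=LF[9]=4
  step 7: row=4, L[4]='q', prepend. Next row=LF[4]=7
  step 8: row=7, L[7]='p', prepend. Next row=LF[7]=3
  step 9: row=3, L[3]='q', prepend. Next row=LF[3]=6
  step 10: row=6, L[6]='p', prepend. Next row=LF[6]=2
  step 11: row=2, L[2]='r', prepend. Next row=LF[2]=10
  step 12: row=10, L[10]='q', prepend. Next row=LF[10]=8
Reversed output: qrpqpqpqrqp$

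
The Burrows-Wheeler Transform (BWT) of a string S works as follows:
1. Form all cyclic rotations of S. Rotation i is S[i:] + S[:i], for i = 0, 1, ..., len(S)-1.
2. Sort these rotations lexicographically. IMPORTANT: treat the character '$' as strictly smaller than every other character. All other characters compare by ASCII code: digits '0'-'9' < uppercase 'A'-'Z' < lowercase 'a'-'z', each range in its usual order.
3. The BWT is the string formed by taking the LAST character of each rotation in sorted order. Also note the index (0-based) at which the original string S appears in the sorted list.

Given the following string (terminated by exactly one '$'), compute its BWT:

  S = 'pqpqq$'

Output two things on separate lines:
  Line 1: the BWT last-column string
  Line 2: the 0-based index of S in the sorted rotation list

All 6 rotations (rotation i = S[i:]+S[:i]):
  rot[0] = pqpqq$
  rot[1] = qpqq$p
  rot[2] = pqq$pq
  rot[3] = qq$pqp
  rot[4] = q$pqpq
  rot[5] = $pqpqq
Sorted (with $ < everything):
  sorted[0] = $pqpqq  (last char: 'q')
  sorted[1] = pqpqq$  (last char: '$')
  sorted[2] = pqq$pq  (last char: 'q')
  sorted[3] = q$pqpq  (last char: 'q')
  sorted[4] = qpqq$p  (last char: 'p')
  sorted[5] = qq$pqp  (last char: 'p')
Last column: q$qqpp
Original string S is at sorted index 1

Answer: q$qqpp
1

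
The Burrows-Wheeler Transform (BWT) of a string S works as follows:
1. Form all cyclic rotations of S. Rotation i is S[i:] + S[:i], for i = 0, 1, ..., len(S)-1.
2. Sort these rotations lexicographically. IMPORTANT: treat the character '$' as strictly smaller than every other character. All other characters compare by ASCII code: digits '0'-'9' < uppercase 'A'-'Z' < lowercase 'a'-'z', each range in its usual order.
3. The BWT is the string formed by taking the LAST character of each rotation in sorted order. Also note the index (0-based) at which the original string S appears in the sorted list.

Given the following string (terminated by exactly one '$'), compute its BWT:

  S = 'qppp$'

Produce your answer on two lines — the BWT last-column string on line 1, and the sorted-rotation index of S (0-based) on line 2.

Answer: pppq$
4

Derivation:
All 5 rotations (rotation i = S[i:]+S[:i]):
  rot[0] = qppp$
  rot[1] = ppp$q
  rot[2] = pp$qp
  rot[3] = p$qpp
  rot[4] = $qppp
Sorted (with $ < everything):
  sorted[0] = $qppp  (last char: 'p')
  sorted[1] = p$qpp  (last char: 'p')
  sorted[2] = pp$qp  (last char: 'p')
  sorted[3] = ppp$q  (last char: 'q')
  sorted[4] = qppp$  (last char: '$')
Last column: pppq$
Original string S is at sorted index 4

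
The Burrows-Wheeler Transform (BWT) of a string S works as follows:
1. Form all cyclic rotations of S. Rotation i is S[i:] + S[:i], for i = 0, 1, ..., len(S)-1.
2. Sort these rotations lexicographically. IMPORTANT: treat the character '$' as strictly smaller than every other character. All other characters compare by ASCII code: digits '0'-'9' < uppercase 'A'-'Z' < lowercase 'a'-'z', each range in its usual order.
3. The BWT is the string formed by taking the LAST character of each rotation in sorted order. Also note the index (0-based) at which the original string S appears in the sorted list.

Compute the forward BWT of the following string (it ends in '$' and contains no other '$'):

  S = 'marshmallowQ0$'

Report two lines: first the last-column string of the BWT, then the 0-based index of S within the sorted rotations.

Answer: 0Qwmmsalh$laro
9

Derivation:
All 14 rotations (rotation i = S[i:]+S[:i]):
  rot[0] = marshmallowQ0$
  rot[1] = arshmallowQ0$m
  rot[2] = rshmallowQ0$ma
  rot[3] = shmallowQ0$mar
  rot[4] = hmallowQ0$mars
  rot[5] = mallowQ0$marsh
  rot[6] = allowQ0$marshm
  rot[7] = llowQ0$marshma
  rot[8] = lowQ0$marshmal
  rot[9] = owQ0$marshmall
  rot[10] = wQ0$marshmallo
  rot[11] = Q0$marshmallow
  rot[12] = 0$marshmallowQ
  rot[13] = $marshmallowQ0
Sorted (with $ < everything):
  sorted[0] = $marshmallowQ0  (last char: '0')
  sorted[1] = 0$marshmallowQ  (last char: 'Q')
  sorted[2] = Q0$marshmallow  (last char: 'w')
  sorted[3] = allowQ0$marshm  (last char: 'm')
  sorted[4] = arshmallowQ0$m  (last char: 'm')
  sorted[5] = hmallowQ0$mars  (last char: 's')
  sorted[6] = llowQ0$marshma  (last char: 'a')
  sorted[7] = lowQ0$marshmal  (last char: 'l')
  sorted[8] = mallowQ0$marsh  (last char: 'h')
  sorted[9] = marshmallowQ0$  (last char: '$')
  sorted[10] = owQ0$marshmall  (last char: 'l')
  sorted[11] = rshmallowQ0$ma  (last char: 'a')
  sorted[12] = shmallowQ0$mar  (last char: 'r')
  sorted[13] = wQ0$marshmallo  (last char: 'o')
Last column: 0Qwmmsalh$laro
Original string S is at sorted index 9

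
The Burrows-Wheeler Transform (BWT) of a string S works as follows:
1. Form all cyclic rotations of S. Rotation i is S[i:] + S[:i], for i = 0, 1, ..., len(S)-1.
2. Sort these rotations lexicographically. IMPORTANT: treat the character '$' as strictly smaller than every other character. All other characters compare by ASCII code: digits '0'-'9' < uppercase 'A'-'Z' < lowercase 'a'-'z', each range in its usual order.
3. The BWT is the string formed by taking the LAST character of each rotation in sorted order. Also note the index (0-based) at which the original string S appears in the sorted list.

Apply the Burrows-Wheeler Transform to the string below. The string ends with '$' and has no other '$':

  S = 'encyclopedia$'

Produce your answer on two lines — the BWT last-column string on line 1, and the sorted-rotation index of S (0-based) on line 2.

Answer: aiynep$dceloc
6

Derivation:
All 13 rotations (rotation i = S[i:]+S[:i]):
  rot[0] = encyclopedia$
  rot[1] = ncyclopedia$e
  rot[2] = cyclopedia$en
  rot[3] = yclopedia$enc
  rot[4] = clopedia$ency
  rot[5] = lopedia$encyc
  rot[6] = opedia$encycl
  rot[7] = pedia$encyclo
  rot[8] = edia$encyclop
  rot[9] = dia$encyclope
  rot[10] = ia$encycloped
  rot[11] = a$encyclopedi
  rot[12] = $encyclopedia
Sorted (with $ < everything):
  sorted[0] = $encyclopedia  (last char: 'a')
  sorted[1] = a$encyclopedi  (last char: 'i')
  sorted[2] = clopedia$ency  (last char: 'y')
  sorted[3] = cyclopedia$en  (last char: 'n')
  sorted[4] = dia$encyclope  (last char: 'e')
  sorted[5] = edia$encyclop  (last char: 'p')
  sorted[6] = encyclopedia$  (last char: '$')
  sorted[7] = ia$encycloped  (last char: 'd')
  sorted[8] = lopedia$encyc  (last char: 'c')
  sorted[9] = ncyclopedia$e  (last char: 'e')
  sorted[10] = opedia$encycl  (last char: 'l')
  sorted[11] = pedia$encyclo  (last char: 'o')
  sorted[12] = yclopedia$enc  (last char: 'c')
Last column: aiynep$dceloc
Original string S is at sorted index 6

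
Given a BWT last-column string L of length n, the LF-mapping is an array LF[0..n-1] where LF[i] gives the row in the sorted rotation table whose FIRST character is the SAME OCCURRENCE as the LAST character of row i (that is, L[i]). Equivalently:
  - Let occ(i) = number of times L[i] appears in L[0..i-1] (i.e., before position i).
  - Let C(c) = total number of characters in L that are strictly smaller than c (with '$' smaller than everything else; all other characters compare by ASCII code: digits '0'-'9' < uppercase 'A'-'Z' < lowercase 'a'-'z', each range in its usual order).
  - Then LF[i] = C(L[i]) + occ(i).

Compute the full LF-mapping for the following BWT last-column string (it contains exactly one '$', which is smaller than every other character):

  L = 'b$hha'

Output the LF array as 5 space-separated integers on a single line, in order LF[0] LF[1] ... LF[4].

Answer: 2 0 3 4 1

Derivation:
Char counts: '$':1, 'a':1, 'b':1, 'h':2
C (first-col start): C('$')=0, C('a')=1, C('b')=2, C('h')=3
L[0]='b': occ=0, LF[0]=C('b')+0=2+0=2
L[1]='$': occ=0, LF[1]=C('$')+0=0+0=0
L[2]='h': occ=0, LF[2]=C('h')+0=3+0=3
L[3]='h': occ=1, LF[3]=C('h')+1=3+1=4
L[4]='a': occ=0, LF[4]=C('a')+0=1+0=1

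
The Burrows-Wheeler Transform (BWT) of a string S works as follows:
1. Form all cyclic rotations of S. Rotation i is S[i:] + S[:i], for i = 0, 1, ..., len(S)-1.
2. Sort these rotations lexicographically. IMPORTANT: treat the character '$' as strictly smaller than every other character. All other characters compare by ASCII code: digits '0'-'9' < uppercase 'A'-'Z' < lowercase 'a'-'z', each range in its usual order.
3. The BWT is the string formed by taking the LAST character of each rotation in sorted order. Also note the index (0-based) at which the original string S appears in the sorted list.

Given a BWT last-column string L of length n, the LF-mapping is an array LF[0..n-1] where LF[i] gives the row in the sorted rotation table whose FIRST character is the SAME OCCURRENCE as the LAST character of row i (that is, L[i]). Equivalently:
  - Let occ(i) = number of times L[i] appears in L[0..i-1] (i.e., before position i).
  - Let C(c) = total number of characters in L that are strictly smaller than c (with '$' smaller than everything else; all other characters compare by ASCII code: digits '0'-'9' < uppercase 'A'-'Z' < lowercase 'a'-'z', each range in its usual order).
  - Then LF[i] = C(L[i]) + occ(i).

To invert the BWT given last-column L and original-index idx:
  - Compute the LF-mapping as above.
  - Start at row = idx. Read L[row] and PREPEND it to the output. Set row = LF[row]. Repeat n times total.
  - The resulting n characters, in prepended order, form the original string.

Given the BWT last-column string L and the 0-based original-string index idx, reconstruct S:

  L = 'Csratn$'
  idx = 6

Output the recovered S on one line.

Answer: transC$

Derivation:
LF mapping: 1 5 4 2 6 3 0
Walk LF starting at row 6, prepending L[row]:
  step 1: row=6, L[6]='$', prepend. Next row=LF[6]=0
  step 2: row=0, L[0]='C', prepend. Next row=LF[0]=1
  step 3: row=1, L[1]='s', prepend. Next row=LF[1]=5
  step 4: row=5, L[5]='n', prepend. Next row=LF[5]=3
  step 5: row=3, L[3]='a', prepend. Next row=LF[3]=2
  step 6: row=2, L[2]='r', prepend. Next row=LF[2]=4
  step 7: row=4, L[4]='t', prepend. Next row=LF[4]=6
Reversed output: transC$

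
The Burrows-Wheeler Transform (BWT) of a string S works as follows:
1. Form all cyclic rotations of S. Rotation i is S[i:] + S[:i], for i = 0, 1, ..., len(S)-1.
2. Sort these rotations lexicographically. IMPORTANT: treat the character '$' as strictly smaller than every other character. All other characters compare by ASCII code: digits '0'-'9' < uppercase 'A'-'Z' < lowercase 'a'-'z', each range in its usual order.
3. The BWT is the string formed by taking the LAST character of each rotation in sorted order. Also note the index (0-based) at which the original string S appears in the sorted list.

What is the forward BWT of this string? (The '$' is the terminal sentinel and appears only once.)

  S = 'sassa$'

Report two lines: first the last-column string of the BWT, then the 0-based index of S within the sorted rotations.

Answer: asss$a
4

Derivation:
All 6 rotations (rotation i = S[i:]+S[:i]):
  rot[0] = sassa$
  rot[1] = assa$s
  rot[2] = ssa$sa
  rot[3] = sa$sas
  rot[4] = a$sass
  rot[5] = $sassa
Sorted (with $ < everything):
  sorted[0] = $sassa  (last char: 'a')
  sorted[1] = a$sass  (last char: 's')
  sorted[2] = assa$s  (last char: 's')
  sorted[3] = sa$sas  (last char: 's')
  sorted[4] = sassa$  (last char: '$')
  sorted[5] = ssa$sa  (last char: 'a')
Last column: asss$a
Original string S is at sorted index 4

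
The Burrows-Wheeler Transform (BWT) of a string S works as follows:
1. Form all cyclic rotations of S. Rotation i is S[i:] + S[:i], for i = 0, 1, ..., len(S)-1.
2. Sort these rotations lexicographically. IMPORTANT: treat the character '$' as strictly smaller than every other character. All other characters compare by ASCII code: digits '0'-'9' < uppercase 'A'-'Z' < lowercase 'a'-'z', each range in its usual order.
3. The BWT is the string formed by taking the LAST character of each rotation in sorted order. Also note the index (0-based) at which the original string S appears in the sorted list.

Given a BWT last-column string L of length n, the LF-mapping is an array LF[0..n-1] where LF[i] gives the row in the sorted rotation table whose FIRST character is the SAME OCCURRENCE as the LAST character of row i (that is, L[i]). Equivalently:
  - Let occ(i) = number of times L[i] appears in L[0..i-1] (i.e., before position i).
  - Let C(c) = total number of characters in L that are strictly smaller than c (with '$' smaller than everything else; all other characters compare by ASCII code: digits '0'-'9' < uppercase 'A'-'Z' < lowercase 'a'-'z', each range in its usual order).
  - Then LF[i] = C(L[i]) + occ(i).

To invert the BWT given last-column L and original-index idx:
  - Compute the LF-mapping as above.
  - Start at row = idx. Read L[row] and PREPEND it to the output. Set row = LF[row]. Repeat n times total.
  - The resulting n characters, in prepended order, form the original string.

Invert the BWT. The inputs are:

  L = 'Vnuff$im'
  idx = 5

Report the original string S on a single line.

LF mapping: 1 6 7 2 3 0 4 5
Walk LF starting at row 5, prepending L[row]:
  step 1: row=5, L[5]='$', prepend. Next row=LF[5]=0
  step 2: row=0, L[0]='V', prepend. Next row=LF[0]=1
  step 3: row=1, L[1]='n', prepend. Next row=LF[1]=6
  step 4: row=6, L[6]='i', prepend. Next row=LF[6]=4
  step 5: row=4, L[4]='f', prepend. Next row=LF[4]=3
  step 6: row=3, L[3]='f', prepend. Next row=LF[3]=2
  step 7: row=2, L[2]='u', prepend. Next row=LF[2]=7
  step 8: row=7, L[7]='m', prepend. Next row=LF[7]=5
Reversed output: muffinV$

Answer: muffinV$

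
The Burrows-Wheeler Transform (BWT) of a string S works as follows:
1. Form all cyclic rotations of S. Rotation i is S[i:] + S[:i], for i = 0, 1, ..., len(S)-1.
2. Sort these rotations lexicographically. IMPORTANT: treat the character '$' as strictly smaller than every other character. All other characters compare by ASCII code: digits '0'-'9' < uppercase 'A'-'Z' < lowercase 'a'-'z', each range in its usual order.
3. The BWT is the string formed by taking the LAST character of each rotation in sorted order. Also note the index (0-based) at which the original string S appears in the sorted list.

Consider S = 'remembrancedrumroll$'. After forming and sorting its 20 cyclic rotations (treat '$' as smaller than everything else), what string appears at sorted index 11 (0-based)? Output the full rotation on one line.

All 20 rotations (rotation i = S[i:]+S[:i]):
  rot[0] = remembrancedrumroll$
  rot[1] = emembrancedrumroll$r
  rot[2] = membrancedrumroll$re
  rot[3] = embrancedrumroll$rem
  rot[4] = mbrancedrumroll$reme
  rot[5] = brancedrumroll$remem
  rot[6] = rancedrumroll$rememb
  rot[7] = ancedrumroll$remembr
  rot[8] = ncedrumroll$remembra
  rot[9] = cedrumroll$remembran
  rot[10] = edrumroll$remembranc
  rot[11] = drumroll$remembrance
  rot[12] = rumroll$remembranced
  rot[13] = umroll$remembrancedr
  rot[14] = mroll$remembrancedru
  rot[15] = roll$remembrancedrum
  rot[16] = oll$remembrancedrumr
  rot[17] = ll$remembrancedrumro
  rot[18] = l$remembrancedrumrol
  rot[19] = $remembrancedrumroll
Sorted (with $ < everything):
  sorted[0] = $remembrancedrumroll
  sorted[1] = ancedrumroll$remembr
  sorted[2] = brancedrumroll$remem
  sorted[3] = cedrumroll$remembran
  sorted[4] = drumroll$remembrance
  sorted[5] = edrumroll$remembranc
  sorted[6] = embrancedrumroll$rem
  sorted[7] = emembrancedrumroll$r
  sorted[8] = l$remembrancedrumrol
  sorted[9] = ll$remembrancedrumro
  sorted[10] = mbrancedrumroll$reme
  sorted[11] = membrancedrumroll$re
  sorted[12] = mroll$remembrancedru
  sorted[13] = ncedrumroll$remembra
  sorted[14] = oll$remembrancedrumr
  sorted[15] = rancedrumroll$rememb
  sorted[16] = remembrancedrumroll$
  sorted[17] = roll$remembrancedrum
  sorted[18] = rumroll$remembranced
  sorted[19] = umroll$remembrancedr
sorted[11] = membrancedrumroll$re

Answer: membrancedrumroll$re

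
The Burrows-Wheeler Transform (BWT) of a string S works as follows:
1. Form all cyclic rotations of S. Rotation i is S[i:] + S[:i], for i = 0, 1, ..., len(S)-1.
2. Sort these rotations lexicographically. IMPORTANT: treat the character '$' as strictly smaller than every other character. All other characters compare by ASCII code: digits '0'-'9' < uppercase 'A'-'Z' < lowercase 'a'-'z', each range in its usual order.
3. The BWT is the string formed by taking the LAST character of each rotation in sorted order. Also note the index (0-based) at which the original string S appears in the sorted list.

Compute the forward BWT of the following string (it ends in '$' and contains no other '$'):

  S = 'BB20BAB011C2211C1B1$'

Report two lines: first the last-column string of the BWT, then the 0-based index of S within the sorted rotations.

All 20 rotations (rotation i = S[i:]+S[:i]):
  rot[0] = BB20BAB011C2211C1B1$
  rot[1] = B20BAB011C2211C1B1$B
  rot[2] = 20BAB011C2211C1B1$BB
  rot[3] = 0BAB011C2211C1B1$BB2
  rot[4] = BAB011C2211C1B1$BB20
  rot[5] = AB011C2211C1B1$BB20B
  rot[6] = B011C2211C1B1$BB20BA
  rot[7] = 011C2211C1B1$BB20BAB
  rot[8] = 11C2211C1B1$BB20BAB0
  rot[9] = 1C2211C1B1$BB20BAB01
  rot[10] = C2211C1B1$BB20BAB011
  rot[11] = 2211C1B1$BB20BAB011C
  rot[12] = 211C1B1$BB20BAB011C2
  rot[13] = 11C1B1$BB20BAB011C22
  rot[14] = 1C1B1$BB20BAB011C221
  rot[15] = C1B1$BB20BAB011C2211
  rot[16] = 1B1$BB20BAB011C2211C
  rot[17] = B1$BB20BAB011C2211C1
  rot[18] = 1$BB20BAB011C2211C1B
  rot[19] = $BB20BAB011C2211C1B1
Sorted (with $ < everything):
  sorted[0] = $BB20BAB011C2211C1B1  (last char: '1')
  sorted[1] = 011C2211C1B1$BB20BAB  (last char: 'B')
  sorted[2] = 0BAB011C2211C1B1$BB2  (last char: '2')
  sorted[3] = 1$BB20BAB011C2211C1B  (last char: 'B')
  sorted[4] = 11C1B1$BB20BAB011C22  (last char: '2')
  sorted[5] = 11C2211C1B1$BB20BAB0  (last char: '0')
  sorted[6] = 1B1$BB20BAB011C2211C  (last char: 'C')
  sorted[7] = 1C1B1$BB20BAB011C221  (last char: '1')
  sorted[8] = 1C2211C1B1$BB20BAB01  (last char: '1')
  sorted[9] = 20BAB011C2211C1B1$BB  (last char: 'B')
  sorted[10] = 211C1B1$BB20BAB011C2  (last char: '2')
  sorted[11] = 2211C1B1$BB20BAB011C  (last char: 'C')
  sorted[12] = AB011C2211C1B1$BB20B  (last char: 'B')
  sorted[13] = B011C2211C1B1$BB20BA  (last char: 'A')
  sorted[14] = B1$BB20BAB011C2211C1  (last char: '1')
  sorted[15] = B20BAB011C2211C1B1$B  (last char: 'B')
  sorted[16] = BAB011C2211C1B1$BB20  (last char: '0')
  sorted[17] = BB20BAB011C2211C1B1$  (last char: '$')
  sorted[18] = C1B1$BB20BAB011C2211  (last char: '1')
  sorted[19] = C2211C1B1$BB20BAB011  (last char: '1')
Last column: 1B2B20C11B2CBA1B0$11
Original string S is at sorted index 17

Answer: 1B2B20C11B2CBA1B0$11
17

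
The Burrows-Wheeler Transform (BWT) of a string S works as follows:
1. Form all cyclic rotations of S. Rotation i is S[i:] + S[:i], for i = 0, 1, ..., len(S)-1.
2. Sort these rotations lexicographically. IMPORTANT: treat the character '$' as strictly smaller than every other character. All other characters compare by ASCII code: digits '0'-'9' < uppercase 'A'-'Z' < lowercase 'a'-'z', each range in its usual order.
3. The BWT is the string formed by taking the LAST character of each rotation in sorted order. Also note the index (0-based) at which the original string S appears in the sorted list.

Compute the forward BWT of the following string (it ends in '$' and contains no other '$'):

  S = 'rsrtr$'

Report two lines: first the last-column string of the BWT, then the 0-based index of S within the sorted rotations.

Answer: rt$srr
2

Derivation:
All 6 rotations (rotation i = S[i:]+S[:i]):
  rot[0] = rsrtr$
  rot[1] = srtr$r
  rot[2] = rtr$rs
  rot[3] = tr$rsr
  rot[4] = r$rsrt
  rot[5] = $rsrtr
Sorted (with $ < everything):
  sorted[0] = $rsrtr  (last char: 'r')
  sorted[1] = r$rsrt  (last char: 't')
  sorted[2] = rsrtr$  (last char: '$')
  sorted[3] = rtr$rs  (last char: 's')
  sorted[4] = srtr$r  (last char: 'r')
  sorted[5] = tr$rsr  (last char: 'r')
Last column: rt$srr
Original string S is at sorted index 2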